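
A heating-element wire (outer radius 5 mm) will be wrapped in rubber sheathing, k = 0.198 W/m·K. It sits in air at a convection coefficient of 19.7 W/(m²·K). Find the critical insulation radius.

r_cr ≈ 10.1 mm

For a cylinder r_cr = k/h = 0.198/19.7
r_cr = 10.1 mm; since the bare radius (5 mm) is below r_cr, adding a thin layer of insulation will *increase* heat loss.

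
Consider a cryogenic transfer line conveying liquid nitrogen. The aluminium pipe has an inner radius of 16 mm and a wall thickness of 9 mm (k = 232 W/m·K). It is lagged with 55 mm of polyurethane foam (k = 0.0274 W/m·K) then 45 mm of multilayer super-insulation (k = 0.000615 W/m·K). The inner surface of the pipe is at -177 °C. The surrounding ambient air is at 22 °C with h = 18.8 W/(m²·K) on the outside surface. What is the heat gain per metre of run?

For a radial system each layer contributes R = ln(r_out/r_in)/(2πkL); films add R = 1/(hA).
R_aluminium pipe wall = ln(25/16)/(2π×232×1) = 3.062×10^-4 K/W
R_polyurethane foam = ln(80/25)/(2π×0.0274×1) = 6.756 K/W
R_multilayer super-insulation = ln(125/80)/(2π×0.000615×1) = 115.5 K/W
R_outer film = 1/(h_o·2πr_oL) = 1/(18.8×2π×0.125×1) = 0.06773 K/W
R_total = 122.3 K/W
Q = ΔT/R_total = 199/122.3

q′ ≈ 1.63 W/m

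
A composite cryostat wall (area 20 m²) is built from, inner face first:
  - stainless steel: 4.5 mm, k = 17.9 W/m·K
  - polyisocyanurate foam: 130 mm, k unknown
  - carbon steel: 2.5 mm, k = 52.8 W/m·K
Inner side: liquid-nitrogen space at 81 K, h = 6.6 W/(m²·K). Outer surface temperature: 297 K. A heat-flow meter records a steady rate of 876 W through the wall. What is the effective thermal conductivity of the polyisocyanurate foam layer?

Using the resistance-network approach (series):
R_inner film = 1/(h_i·A) = 1/(6.6×20) = 0.007576 K/W
R_stainless steel = L/(kA) = 0.0045/(17.9×20) = 1.257×10^-5 K/W
R_carbon steel = L/(kA) = 0.0025/(52.8×20) = 2.367×10^-6 K/W
Sum of known resistances R_other = 0.007591 K/W
Total R = ΔT/Q = 216/876 = 0.2466 K/W
R_polyisocyanurate foam = R_total − R_other = 0.239 K/W
k = L/(R·A) = 0.13/(0.239×20)

k ≈ 0.0272 W/(m·K)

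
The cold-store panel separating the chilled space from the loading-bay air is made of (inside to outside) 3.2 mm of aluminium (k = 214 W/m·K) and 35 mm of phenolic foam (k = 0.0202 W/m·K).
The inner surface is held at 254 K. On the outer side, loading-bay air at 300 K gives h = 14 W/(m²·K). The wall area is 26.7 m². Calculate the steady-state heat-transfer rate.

Using the resistance-network approach (series):
R_aluminium = L/(kA) = 0.0032/(214×26.7) = 5.6×10^-7 K/W
R_phenolic foam = L/(kA) = 0.035/(0.0202×26.7) = 0.06489 K/W
R_outer film = 1/(h_o·A) = 1/(14×26.7) = 0.002675 K/W
R_total = 0.06757 K/W
Q = ΔT / R_total = 46 / 0.06757

Q ≈ 681 W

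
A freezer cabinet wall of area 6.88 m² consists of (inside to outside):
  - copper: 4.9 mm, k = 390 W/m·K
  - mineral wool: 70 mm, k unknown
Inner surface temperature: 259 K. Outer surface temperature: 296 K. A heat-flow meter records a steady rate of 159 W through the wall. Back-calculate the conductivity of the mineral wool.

Series thermal resistances:
R_copper = L/(kA) = 0.0049/(390×6.88) = 1.826×10^-6 K/W
Sum of known resistances R_other = 1.826×10^-6 K/W
Total R = ΔT/Q = 37/159 = 0.2327 K/W
R_mineral wool = R_total − R_other = 0.2327 K/W
k = L/(R·A) = 0.07/(0.2327×6.88)

k ≈ 0.0437 W/(m·K)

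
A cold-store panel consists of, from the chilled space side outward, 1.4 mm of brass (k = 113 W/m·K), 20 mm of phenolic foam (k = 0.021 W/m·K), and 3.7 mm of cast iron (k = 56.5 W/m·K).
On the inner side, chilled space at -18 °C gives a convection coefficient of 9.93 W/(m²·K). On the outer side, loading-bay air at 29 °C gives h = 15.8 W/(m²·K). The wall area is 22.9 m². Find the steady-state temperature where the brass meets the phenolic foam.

T ≈ -13.8 °C

Thermal resistances in series:
R_inner film = 1/(h_i·A) = 1/(9.93×22.9) = 0.004398 K/W
R_brass = L/(kA) = 0.0014/(113×22.9) = 5.41×10^-7 K/W
R_phenolic foam = L/(kA) = 0.02/(0.021×22.9) = 0.04159 K/W
R_cast iron = L/(kA) = 0.0037/(56.5×22.9) = 2.86×10^-6 K/W
R_outer film = 1/(h_o·A) = 1/(15.8×22.9) = 0.002764 K/W
R_total = 0.04875 K/W;  Q = ΔT/R_total = 47/0.04875 = 964 W
T_interface = T_inner + Q·ΣR(inner→interface) = -18 + 964×0.004398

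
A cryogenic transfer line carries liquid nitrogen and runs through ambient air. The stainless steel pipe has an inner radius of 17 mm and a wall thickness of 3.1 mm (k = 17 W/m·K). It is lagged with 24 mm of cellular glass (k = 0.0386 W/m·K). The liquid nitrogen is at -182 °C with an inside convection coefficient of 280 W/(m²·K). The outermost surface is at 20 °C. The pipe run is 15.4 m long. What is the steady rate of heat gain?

Per-layer cylindrical resistances, series-summed:
R_inner film = 1/(h_i·2πr₁L) = 1/(280×2π×0.017×15.4) = 0.002171 K/W
R_stainless steel pipe wall = ln(20.1/17)/(2π×17×15.4) = 1.018×10^-4 K/W
R_cellular glass = ln(44.1/20.1)/(2π×0.0386×15.4) = 0.2104 K/W
R_total = 0.2126 K/W
Q = ΔT/R_total = 202/0.2126

Q ≈ 950 W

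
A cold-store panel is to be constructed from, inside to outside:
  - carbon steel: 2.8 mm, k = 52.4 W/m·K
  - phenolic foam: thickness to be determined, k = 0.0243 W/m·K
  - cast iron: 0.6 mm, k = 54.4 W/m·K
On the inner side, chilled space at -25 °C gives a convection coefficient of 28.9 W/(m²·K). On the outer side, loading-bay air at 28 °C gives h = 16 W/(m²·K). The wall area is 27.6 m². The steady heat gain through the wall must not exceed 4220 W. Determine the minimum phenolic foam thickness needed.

Using the resistance-network approach (series):
R_inner film = 1/(h_i·A) = 1/(28.9×27.6) = 0.001254 K/W
R_carbon steel = L/(kA) = 0.0028/(52.4×27.6) = 1.936×10^-6 K/W
R_cast iron = L/(kA) = 0.0006/(54.4×27.6) = 3.996×10^-7 K/W
R_outer film = 1/(h_o·A) = 1/(16×27.6) = 0.002264 K/W
Sum of the known resistances R_other = 0.003521 K/W
Required total resistance R_tot = ΔT/Q_allow = 53/4220 = 0.01256 K/W
R_phenolic foam = R_tot − R_other = 0.009039 K/W
L = R·k·A = 0.009039×0.0243×27.6

L ≈ 6.06 mm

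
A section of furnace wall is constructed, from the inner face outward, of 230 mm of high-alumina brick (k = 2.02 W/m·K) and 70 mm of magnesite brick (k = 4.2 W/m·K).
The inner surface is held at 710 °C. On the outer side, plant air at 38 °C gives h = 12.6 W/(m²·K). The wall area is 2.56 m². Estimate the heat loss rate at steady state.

Model the wall as resistances in series:
R_high-alumina brick = L/(kA) = 0.23/(2.02×2.56) = 0.04448 K/W
R_magnesite brick = L/(kA) = 0.07/(4.2×2.56) = 0.00651 K/W
R_outer film = 1/(h_o·A) = 1/(12.6×2.56) = 0.031 K/W
R_total = 0.08199 K/W
Q = ΔT / R_total = 672 / 0.08199

Q ≈ 8200 W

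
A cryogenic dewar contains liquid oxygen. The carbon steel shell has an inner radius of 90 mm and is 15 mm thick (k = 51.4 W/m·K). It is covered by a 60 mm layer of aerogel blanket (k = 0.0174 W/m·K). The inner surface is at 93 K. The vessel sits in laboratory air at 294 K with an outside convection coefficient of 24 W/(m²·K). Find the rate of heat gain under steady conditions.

Q ≈ 12.6 W

Spherical conduction: R = (1/r_in − 1/r_out)/(4πk) per layer; series-sum.
R_carbon steel shell = (1/0.09 − 1/0.105)/(4π×51.4) = 0.002457 K/W
R_aerogel blanket = (1/0.105 − 1/0.165)/(4π×0.0174) = 15.84 K/W
R_outer film = 1/(h·4πr_o²) = 1/(24×4π×0.165²) = 0.1218 K/W
R_total = 15.96 K/W
Q = ΔT/R_total = 201/15.96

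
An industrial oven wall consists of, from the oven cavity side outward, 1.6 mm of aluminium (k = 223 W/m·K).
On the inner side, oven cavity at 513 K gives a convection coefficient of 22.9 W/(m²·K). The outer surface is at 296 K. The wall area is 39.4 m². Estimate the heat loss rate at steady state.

Treating each layer as a thermal resistance in series:
R_inner film = 1/(h_i·A) = 1/(22.9×39.4) = 0.001108 K/W
R_aluminium = L/(kA) = 0.0016/(223×39.4) = 1.821×10^-7 K/W
R_total = 0.001109 K/W
Q = ΔT / R_total = 217 / 0.001109

Q ≈ 196000 W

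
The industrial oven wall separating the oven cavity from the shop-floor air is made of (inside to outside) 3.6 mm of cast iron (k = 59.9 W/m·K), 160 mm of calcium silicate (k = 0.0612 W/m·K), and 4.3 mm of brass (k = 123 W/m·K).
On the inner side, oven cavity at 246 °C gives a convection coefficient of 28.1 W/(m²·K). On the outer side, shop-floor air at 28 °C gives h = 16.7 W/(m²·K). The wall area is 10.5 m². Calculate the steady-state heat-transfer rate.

Model the wall as resistances in series:
R_inner film = 1/(h_i·A) = 1/(28.1×10.5) = 0.003389 K/W
R_cast iron = L/(kA) = 0.0036/(59.9×10.5) = 5.724×10^-6 K/W
R_calcium silicate = L/(kA) = 0.16/(0.0612×10.5) = 0.249 K/W
R_brass = L/(kA) = 0.0043/(123×10.5) = 3.329×10^-6 K/W
R_outer film = 1/(h_o·A) = 1/(16.7×10.5) = 0.005703 K/W
R_total = 0.2581 K/W
Q = ΔT / R_total = 218 / 0.2581

Q ≈ 845 W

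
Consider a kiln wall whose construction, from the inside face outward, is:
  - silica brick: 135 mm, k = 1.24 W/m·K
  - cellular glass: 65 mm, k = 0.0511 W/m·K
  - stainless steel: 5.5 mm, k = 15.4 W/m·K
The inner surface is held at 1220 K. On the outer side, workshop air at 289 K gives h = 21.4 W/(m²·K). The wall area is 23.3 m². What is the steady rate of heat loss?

Q ≈ 15200 W

Model the wall as resistances in series:
R_silica brick = L/(kA) = 0.135/(1.24×23.3) = 0.004673 K/W
R_cellular glass = L/(kA) = 0.065/(0.0511×23.3) = 0.05459 K/W
R_stainless steel = L/(kA) = 0.0055/(15.4×23.3) = 1.533×10^-5 K/W
R_outer film = 1/(h_o·A) = 1/(21.4×23.3) = 0.002006 K/W
R_total = 0.06129 K/W
Q = ΔT / R_total = 931 / 0.06129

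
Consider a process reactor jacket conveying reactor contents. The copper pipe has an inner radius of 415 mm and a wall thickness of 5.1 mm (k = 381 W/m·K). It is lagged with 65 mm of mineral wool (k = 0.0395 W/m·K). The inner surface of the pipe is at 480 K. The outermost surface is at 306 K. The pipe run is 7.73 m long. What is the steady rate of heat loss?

Q ≈ 2320 W

For a radial system each layer contributes R = ln(r_out/r_in)/(2πkL); films add R = 1/(hA).
R_copper pipe wall = ln(420.1/415)/(2π×381×7.73) = 6.601×10^-7 K/W
R_mineral wool = ln(485.1/420.1)/(2π×0.0395×7.73) = 0.07499 K/W
R_total = 0.07499 K/W
Q = ΔT/R_total = 174/0.07499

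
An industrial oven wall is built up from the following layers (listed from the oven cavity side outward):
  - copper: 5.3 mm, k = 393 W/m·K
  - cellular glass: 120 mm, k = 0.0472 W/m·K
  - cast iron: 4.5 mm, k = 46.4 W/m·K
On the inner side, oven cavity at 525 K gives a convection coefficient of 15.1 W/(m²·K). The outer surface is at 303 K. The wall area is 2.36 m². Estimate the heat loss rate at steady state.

Q ≈ 201 W

Series thermal resistances:
R_inner film = 1/(h_i·A) = 1/(15.1×2.36) = 0.02806 K/W
R_copper = L/(kA) = 0.0053/(393×2.36) = 5.714×10^-6 K/W
R_cellular glass = L/(kA) = 0.12/(0.0472×2.36) = 1.077 K/W
R_cast iron = L/(kA) = 0.0045/(46.4×2.36) = 4.109×10^-5 K/W
R_total = 1.105 K/W
Q = ΔT / R_total = 222 / 1.105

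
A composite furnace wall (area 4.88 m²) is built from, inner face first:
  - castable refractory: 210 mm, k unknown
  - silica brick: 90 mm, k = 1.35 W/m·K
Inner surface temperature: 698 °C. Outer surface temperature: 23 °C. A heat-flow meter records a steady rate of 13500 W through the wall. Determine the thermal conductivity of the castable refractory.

k ≈ 1.18 W/(m·K)

Using the resistance-network approach (series):
R_silica brick = L/(kA) = 0.09/(1.35×4.88) = 0.01366 K/W
Sum of known resistances R_other = 0.01366 K/W
Total R = ΔT/Q = 675/13500 = 0.05 K/W
R_castable refractory = R_total − R_other = 0.03634 K/W
k = L/(R·A) = 0.21/(0.03634×4.88)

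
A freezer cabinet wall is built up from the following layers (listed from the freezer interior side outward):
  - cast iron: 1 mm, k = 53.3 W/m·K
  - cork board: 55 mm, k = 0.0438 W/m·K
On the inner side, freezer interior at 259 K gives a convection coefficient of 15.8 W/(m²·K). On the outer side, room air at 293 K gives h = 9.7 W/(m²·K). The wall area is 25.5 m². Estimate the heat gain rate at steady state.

Using the resistance-network approach (series):
R_inner film = 1/(h_i·A) = 1/(15.8×25.5) = 0.002482 K/W
R_cast iron = L/(kA) = 0.001/(53.3×25.5) = 7.358×10^-7 K/W
R_cork board = L/(kA) = 0.055/(0.0438×25.5) = 0.04924 K/W
R_outer film = 1/(h_o·A) = 1/(9.7×25.5) = 0.004043 K/W
R_total = 0.05577 K/W
Q = ΔT / R_total = 34 / 0.05577

Q ≈ 610 W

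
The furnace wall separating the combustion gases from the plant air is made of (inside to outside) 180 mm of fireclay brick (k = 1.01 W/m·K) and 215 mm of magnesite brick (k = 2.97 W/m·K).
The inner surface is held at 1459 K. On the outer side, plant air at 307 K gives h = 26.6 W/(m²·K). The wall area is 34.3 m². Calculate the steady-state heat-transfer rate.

Model the wall as resistances in series:
R_fireclay brick = L/(kA) = 0.18/(1.01×34.3) = 0.005196 K/W
R_magnesite brick = L/(kA) = 0.215/(2.97×34.3) = 0.002111 K/W
R_outer film = 1/(h_o·A) = 1/(26.6×34.3) = 0.001096 K/W
R_total = 0.008402 K/W
Q = ΔT / R_total = 1152 / 0.008402

Q ≈ 137000 W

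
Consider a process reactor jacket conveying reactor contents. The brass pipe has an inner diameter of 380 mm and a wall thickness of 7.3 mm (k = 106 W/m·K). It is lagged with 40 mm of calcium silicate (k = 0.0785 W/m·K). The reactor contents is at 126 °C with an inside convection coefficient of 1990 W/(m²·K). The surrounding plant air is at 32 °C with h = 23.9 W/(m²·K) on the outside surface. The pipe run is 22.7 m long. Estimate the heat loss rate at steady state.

Q ≈ 5300 W

Treating each annulus and film as a series resistance:
R_inner film = 1/(h_i·2πr₁L) = 1/(1990×2π×0.19×22.7) = 1.854×10^-5 K/W
R_brass pipe wall = ln(197.3/190)/(2π×106×22.7) = 2.494×10^-6 K/W
R_calcium silicate = ln(237.3/197.3)/(2π×0.0785×22.7) = 0.01649 K/W
R_outer film = 1/(h_o·2πr_oL) = 1/(23.9×2π×0.2373×22.7) = 0.001236 K/W
R_total = 0.01774 K/W
Q = ΔT/R_total = 94/0.01774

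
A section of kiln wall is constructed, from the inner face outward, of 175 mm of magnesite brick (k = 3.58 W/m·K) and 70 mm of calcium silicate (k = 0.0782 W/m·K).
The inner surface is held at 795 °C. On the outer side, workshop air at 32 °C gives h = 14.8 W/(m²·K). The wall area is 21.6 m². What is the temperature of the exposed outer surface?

T ≈ 83 °C

Using the resistance-network approach (series):
R_magnesite brick = L/(kA) = 0.175/(3.58×21.6) = 0.002263 K/W
R_calcium silicate = L/(kA) = 0.07/(0.0782×21.6) = 0.04144 K/W
R_outer film = 1/(h_o·A) = 1/(14.8×21.6) = 0.003128 K/W
R_total = 0.04683 K/W;  Q = ΔT/R_total = 763/0.04683 = 16290 W
T_interface = T_inner − Q·ΣR(inner→interface) = 795 − 16300×0.0437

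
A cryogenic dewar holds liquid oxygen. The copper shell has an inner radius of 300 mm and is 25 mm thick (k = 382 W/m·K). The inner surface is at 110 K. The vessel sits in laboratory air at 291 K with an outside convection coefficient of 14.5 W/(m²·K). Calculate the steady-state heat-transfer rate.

Q ≈ 3480 W

Radial (spherical) resistances in series:
R_copper shell = (1/0.3 − 1/0.325)/(4π×382) = 5.341×10^-5 K/W
R_outer film = 1/(h·4πr_o²) = 1/(14.5×4π×0.325²) = 0.05196 K/W
R_total = 0.05201 K/W
Q = ΔT/R_total = 181/0.05201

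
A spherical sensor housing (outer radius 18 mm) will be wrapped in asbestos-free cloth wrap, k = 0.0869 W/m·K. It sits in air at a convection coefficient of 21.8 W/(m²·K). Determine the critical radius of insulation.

For a sphere r_cr = 2k/h = 2×0.0869/21.8
r_cr = 7.97 mm; since the bare radius (18 mm) is above r_cr, any added insulation will reduce heat loss.

r_cr ≈ 7.97 mm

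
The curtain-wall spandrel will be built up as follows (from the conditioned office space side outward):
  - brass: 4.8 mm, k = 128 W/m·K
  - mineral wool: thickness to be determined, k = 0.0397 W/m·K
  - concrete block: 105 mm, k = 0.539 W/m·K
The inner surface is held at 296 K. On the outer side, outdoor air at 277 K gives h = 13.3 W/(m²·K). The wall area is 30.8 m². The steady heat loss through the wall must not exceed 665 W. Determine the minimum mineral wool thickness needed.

Treating each layer as a thermal resistance in series:
R_brass = L/(kA) = 0.0048/(128×30.8) = 1.218×10^-6 K/W
R_concrete block = L/(kA) = 0.105/(0.539×30.8) = 0.006325 K/W
R_outer film = 1/(h_o·A) = 1/(13.3×30.8) = 0.002441 K/W
Sum of the known resistances R_other = 0.008767 K/W
Required total resistance R_tot = ΔT/Q_allow = 19/665 = 0.02857 K/W
R_mineral wool = R_tot − R_other = 0.0198 K/W
L = R·k·A = 0.0198×0.0397×30.8

L ≈ 24.2 mm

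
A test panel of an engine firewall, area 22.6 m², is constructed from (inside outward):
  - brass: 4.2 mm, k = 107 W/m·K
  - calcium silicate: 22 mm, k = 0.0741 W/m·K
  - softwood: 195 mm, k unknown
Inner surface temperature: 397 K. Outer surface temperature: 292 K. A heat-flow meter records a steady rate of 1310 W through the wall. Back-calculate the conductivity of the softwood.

k ≈ 0.129 W/(m·K)

Treating each layer as a thermal resistance in series:
R_brass = L/(kA) = 0.0042/(107×22.6) = 1.737×10^-6 K/W
R_calcium silicate = L/(kA) = 0.022/(0.0741×22.6) = 0.01314 K/W
Sum of known resistances R_other = 0.01314 K/W
Total R = ΔT/Q = 105/1310 = 0.08015 K/W
R_softwood = R_total − R_other = 0.06701 K/W
k = L/(R·A) = 0.195/(0.06701×22.6)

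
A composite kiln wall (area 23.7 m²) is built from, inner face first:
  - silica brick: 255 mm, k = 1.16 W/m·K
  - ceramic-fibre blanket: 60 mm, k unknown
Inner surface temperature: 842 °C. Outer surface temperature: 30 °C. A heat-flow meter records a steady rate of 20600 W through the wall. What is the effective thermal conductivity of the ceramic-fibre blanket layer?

Series thermal resistances:
R_silica brick = L/(kA) = 0.255/(1.16×23.7) = 0.009275 K/W
Sum of known resistances R_other = 0.009275 K/W
Total R = ΔT/Q = 812/20600 = 0.03942 K/W
R_ceramic-fibre blanket = R_total − R_other = 0.03014 K/W
k = L/(R·A) = 0.06/(0.03014×23.7)

k ≈ 0.084 W/(m·K)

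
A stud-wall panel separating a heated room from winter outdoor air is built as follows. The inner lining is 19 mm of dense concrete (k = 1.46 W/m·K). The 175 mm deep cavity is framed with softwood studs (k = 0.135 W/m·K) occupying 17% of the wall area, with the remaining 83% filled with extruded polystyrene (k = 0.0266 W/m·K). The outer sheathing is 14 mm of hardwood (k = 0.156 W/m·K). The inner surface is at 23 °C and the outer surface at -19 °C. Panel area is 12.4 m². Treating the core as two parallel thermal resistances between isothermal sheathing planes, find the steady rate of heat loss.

Sheathing layers in series; stud and cavity paths in parallel between them.
R_inner = 0.019/(1.46×12.4) = 0.001049 K/W
R_stud  = 0.175/(0.135×0.17×12.4) = 0.6149 K/W
R_cav   = 0.175/(0.0266×0.83×12.4) = 0.6392 K/W
1/R_core = 1/R_stud + 1/R_cav → R_core = 0.3134 K/W
R_outer = 0.014/(0.156×12.4) = 0.007237 K/W
R_total = 0.3217 K/W
Q = ΔT/R_total = 42/0.3217

Q ≈ 131 W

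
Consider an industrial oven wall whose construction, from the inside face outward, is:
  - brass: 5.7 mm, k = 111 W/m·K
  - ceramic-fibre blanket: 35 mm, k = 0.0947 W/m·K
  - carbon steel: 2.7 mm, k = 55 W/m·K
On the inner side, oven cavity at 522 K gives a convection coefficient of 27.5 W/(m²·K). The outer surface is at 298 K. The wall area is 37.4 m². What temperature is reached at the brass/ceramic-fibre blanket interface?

T ≈ 502 K

Treating each layer as a thermal resistance in series:
R_inner film = 1/(h_i·A) = 1/(27.5×37.4) = 9.723×10^-4 K/W
R_brass = L/(kA) = 0.0057/(111×37.4) = 1.373×10^-6 K/W
R_ceramic-fibre blanket = L/(kA) = 0.035/(0.0947×37.4) = 0.009882 K/W
R_carbon steel = L/(kA) = 0.0027/(55×37.4) = 1.313×10^-6 K/W
R_total = 0.01086 K/W;  Q = ΔT/R_total = 224/0.01086 = 20630 W
T_interface = T_inner − Q·ΣR(inner→interface) = 522 − 20600×9.737×10^-4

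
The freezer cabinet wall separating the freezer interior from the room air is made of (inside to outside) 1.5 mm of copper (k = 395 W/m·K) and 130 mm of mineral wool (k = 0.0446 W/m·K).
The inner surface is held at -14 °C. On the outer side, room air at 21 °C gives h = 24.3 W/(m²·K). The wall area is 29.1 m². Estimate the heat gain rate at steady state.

Q ≈ 345 W

Thermal resistances in series:
R_copper = L/(kA) = 0.0015/(395×29.1) = 1.305×10^-7 K/W
R_mineral wool = L/(kA) = 0.13/(0.0446×29.1) = 0.1002 K/W
R_outer film = 1/(h_o·A) = 1/(24.3×29.1) = 0.001414 K/W
R_total = 0.1016 K/W
Q = ΔT / R_total = 35 / 0.1016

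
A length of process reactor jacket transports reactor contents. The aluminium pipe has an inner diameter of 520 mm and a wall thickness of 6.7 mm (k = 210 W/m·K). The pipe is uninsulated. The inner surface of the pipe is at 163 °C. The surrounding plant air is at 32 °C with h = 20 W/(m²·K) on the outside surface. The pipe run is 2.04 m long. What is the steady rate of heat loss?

Radial resistances (cylindrical: R_cond = ln(r_o/r_i)/(2πkL), R_conv = 1/(h·2πrL)):
R_aluminium pipe wall = ln(266.7/260)/(2π×210×2.04) = 9.452×10^-6 K/W
R_outer film = 1/(h_o·2πr_oL) = 1/(20×2π×0.2667×2.04) = 0.01463 K/W
R_total = 0.01464 K/W
Q = ΔT/R_total = 131/0.01464

Q ≈ 8950 W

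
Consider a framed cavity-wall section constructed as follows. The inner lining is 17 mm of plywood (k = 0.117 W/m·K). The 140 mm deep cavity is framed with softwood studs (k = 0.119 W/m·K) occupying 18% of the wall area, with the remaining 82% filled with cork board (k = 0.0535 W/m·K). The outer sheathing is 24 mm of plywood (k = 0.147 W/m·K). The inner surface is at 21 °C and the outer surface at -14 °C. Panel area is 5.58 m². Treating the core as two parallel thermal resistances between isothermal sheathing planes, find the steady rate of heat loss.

Q ≈ 79.6 W

Sheathing layers in series; stud and cavity paths in parallel between them.
R_inner = 0.017/(0.117×5.58) = 0.02604 K/W
R_stud  = 0.14/(0.119×0.18×5.58) = 1.171 K/W
R_cav   = 0.14/(0.0535×0.82×5.58) = 0.5719 K/W
1/R_core = 1/R_stud + 1/R_cav → R_core = 0.3843 K/W
R_outer = 0.024/(0.147×5.58) = 0.02926 K/W
R_total = 0.4396 K/W
Q = ΔT/R_total = 35/0.4396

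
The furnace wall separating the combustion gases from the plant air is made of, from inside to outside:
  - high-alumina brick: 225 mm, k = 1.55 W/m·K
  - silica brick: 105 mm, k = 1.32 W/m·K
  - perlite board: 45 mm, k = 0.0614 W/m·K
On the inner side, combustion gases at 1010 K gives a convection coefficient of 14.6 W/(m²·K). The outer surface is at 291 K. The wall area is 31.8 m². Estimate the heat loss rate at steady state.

Using the resistance-network approach (series):
R_inner film = 1/(h_i·A) = 1/(14.6×31.8) = 0.002154 K/W
R_high-alumina brick = L/(kA) = 0.225/(1.55×31.8) = 0.004565 K/W
R_silica brick = L/(kA) = 0.105/(1.32×31.8) = 0.002501 K/W
R_perlite board = L/(kA) = 0.045/(0.0614×31.8) = 0.02305 K/W
R_total = 0.03227 K/W
Q = ΔT / R_total = 719 / 0.03227

Q ≈ 22300 W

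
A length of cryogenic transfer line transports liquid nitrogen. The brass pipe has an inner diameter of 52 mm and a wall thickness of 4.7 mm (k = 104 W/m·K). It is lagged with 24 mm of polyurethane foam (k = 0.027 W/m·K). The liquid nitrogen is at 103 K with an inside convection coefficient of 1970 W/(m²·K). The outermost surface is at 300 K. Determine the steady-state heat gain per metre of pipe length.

Cylindrical conduction, so R = ln(r₂/r₁)/(2πkL) per layer, in series:
R_inner film = 1/(h_i·2πr₁L) = 1/(1970×2π×0.026×1) = 0.003107 K/W
R_brass pipe wall = ln(30.7/26)/(2π×104×1) = 2.543×10^-4 K/W
R_polyurethane foam = ln(54.7/30.7)/(2π×0.027×1) = 3.405 K/W
R_total = 3.408 K/W
Q = ΔT/R_total = 197/3.408

q′ ≈ 57.8 W/m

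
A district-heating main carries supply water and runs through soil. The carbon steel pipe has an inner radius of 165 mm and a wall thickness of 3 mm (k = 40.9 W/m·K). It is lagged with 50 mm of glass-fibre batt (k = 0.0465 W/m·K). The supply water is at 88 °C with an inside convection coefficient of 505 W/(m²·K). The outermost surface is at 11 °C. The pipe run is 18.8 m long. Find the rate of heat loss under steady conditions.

Q ≈ 1620 W

Treating each annulus and film as a series resistance:
R_inner film = 1/(h_i·2πr₁L) = 1/(505×2π×0.165×18.8) = 1.016×10^-4 K/W
R_carbon steel pipe wall = ln(168/165)/(2π×40.9×18.8) = 3.73×10^-6 K/W
R_glass-fibre batt = ln(218/168)/(2π×0.0465×18.8) = 0.04743 K/W
R_total = 0.04754 K/W
Q = ΔT/R_total = 77/0.04754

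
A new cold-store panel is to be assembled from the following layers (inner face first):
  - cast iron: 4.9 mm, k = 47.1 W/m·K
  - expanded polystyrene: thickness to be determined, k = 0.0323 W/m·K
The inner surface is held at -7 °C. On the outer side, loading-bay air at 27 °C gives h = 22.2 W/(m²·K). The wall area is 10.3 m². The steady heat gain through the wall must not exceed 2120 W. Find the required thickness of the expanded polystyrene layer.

L ≈ 3.88 mm

Model the wall as resistances in series:
R_cast iron = L/(kA) = 0.0049/(47.1×10.3) = 1.01×10^-5 K/W
R_outer film = 1/(h_o·A) = 1/(22.2×10.3) = 0.004373 K/W
Sum of the known resistances R_other = 0.004383 K/W
Required total resistance R_tot = ΔT/Q_allow = 34/2120 = 0.01604 K/W
R_expanded polystyrene = R_tot − R_other = 0.01165 K/W
L = R·k·A = 0.01165×0.0323×10.3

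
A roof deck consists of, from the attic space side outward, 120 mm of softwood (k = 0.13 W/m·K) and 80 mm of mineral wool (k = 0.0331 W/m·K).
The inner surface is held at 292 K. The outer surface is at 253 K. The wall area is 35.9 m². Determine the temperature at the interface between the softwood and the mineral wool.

Thermal resistances in series:
R_softwood = L/(kA) = 0.12/(0.13×35.9) = 0.02571 K/W
R_mineral wool = L/(kA) = 0.08/(0.0331×35.9) = 0.06732 K/W
R_total = 0.09304 K/W;  Q = ΔT/R_total = 39/0.09304 = 419.2 W
T_interface = T_inner − Q·ΣR(inner→interface) = 292 − 419×0.02571

T ≈ 281 K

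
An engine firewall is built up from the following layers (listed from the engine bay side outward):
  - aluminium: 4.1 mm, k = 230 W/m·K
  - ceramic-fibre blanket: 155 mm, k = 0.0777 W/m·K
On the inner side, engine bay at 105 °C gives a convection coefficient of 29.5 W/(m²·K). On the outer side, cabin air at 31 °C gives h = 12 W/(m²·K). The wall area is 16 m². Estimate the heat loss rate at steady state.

Q ≈ 561 W

Thermal resistances in series:
R_inner film = 1/(h_i·A) = 1/(29.5×16) = 0.002119 K/W
R_aluminium = L/(kA) = 0.0041/(230×16) = 1.114×10^-6 K/W
R_ceramic-fibre blanket = L/(kA) = 0.155/(0.0777×16) = 0.1247 K/W
R_outer film = 1/(h_o·A) = 1/(12×16) = 0.005208 K/W
R_total = 0.132 K/W
Q = ΔT / R_total = 74 / 0.132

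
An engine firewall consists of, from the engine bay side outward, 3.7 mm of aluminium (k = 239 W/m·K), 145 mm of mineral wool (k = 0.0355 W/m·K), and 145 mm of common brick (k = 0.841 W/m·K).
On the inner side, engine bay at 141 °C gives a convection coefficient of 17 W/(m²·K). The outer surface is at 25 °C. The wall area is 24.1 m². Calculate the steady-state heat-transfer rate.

Q ≈ 648 W

Model the wall as resistances in series:
R_inner film = 1/(h_i·A) = 1/(17×24.1) = 0.002441 K/W
R_aluminium = L/(kA) = 0.0037/(239×24.1) = 6.424×10^-7 K/W
R_mineral wool = L/(kA) = 0.145/(0.0355×24.1) = 0.1695 K/W
R_common brick = L/(kA) = 0.145/(0.841×24.1) = 0.007154 K/W
R_total = 0.1791 K/W
Q = ΔT / R_total = 116 / 0.1791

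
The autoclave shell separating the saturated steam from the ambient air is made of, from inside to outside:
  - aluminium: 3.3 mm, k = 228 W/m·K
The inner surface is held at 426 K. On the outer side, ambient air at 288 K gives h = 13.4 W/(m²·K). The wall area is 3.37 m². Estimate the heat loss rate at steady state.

Q ≈ 6230 W

Thermal resistances in series:
R_aluminium = L/(kA) = 0.0033/(228×3.37) = 4.295×10^-6 K/W
R_outer film = 1/(h_o·A) = 1/(13.4×3.37) = 0.02214 K/W
R_total = 0.02215 K/W
Q = ΔT / R_total = 138 / 0.02215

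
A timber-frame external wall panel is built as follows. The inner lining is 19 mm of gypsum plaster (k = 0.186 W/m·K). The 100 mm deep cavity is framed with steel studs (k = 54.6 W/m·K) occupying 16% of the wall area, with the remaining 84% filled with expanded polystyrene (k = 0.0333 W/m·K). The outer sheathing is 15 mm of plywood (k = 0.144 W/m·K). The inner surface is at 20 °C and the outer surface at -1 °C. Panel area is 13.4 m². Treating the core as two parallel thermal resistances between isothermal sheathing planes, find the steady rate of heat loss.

Q ≈ 1290 W

Sheathing layers in series; stud and cavity paths in parallel between them.
R_inner = 0.019/(0.186×13.4) = 0.007623 K/W
R_stud  = 0.1/(54.6×0.16×13.4) = 8.542×10^-4 K/W
R_cav   = 0.1/(0.0333×0.84×13.4) = 0.2668 K/W
1/R_core = 1/R_stud + 1/R_cav → R_core = 8.515×10^-4 K/W
R_outer = 0.015/(0.144×13.4) = 0.007774 K/W
R_total = 0.01625 K/W
Q = ΔT/R_total = 21/0.01625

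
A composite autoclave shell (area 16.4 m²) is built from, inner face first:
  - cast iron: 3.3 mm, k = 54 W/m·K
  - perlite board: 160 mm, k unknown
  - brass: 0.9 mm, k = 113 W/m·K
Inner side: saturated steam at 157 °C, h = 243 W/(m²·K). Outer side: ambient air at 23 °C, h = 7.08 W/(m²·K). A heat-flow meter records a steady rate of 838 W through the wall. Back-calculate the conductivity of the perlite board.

k ≈ 0.0646 W/(m·K)

Series thermal resistances:
R_inner film = 1/(h_i·A) = 1/(243×16.4) = 2.509×10^-4 K/W
R_cast iron = L/(kA) = 0.0033/(54×16.4) = 3.726×10^-6 K/W
R_brass = L/(kA) = 0.0009/(113×16.4) = 4.856×10^-7 K/W
R_outer film = 1/(h_o·A) = 1/(7.08×16.4) = 0.008612 K/W
Sum of known resistances R_other = 0.008868 K/W
Total R = ΔT/Q = 134/838 = 0.1599 K/W
R_perlite board = R_total − R_other = 0.151 K/W
k = L/(R·A) = 0.16/(0.151×16.4)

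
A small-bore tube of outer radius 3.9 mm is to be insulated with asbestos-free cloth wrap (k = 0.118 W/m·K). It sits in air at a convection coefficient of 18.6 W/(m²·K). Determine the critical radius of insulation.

r_cr ≈ 6.34 mm

For a cylinder r_cr = k/h = 0.118/18.6
r_cr = 6.34 mm; since the bare radius (3.9 mm) is below r_cr, adding a thin layer of insulation will *increase* heat loss.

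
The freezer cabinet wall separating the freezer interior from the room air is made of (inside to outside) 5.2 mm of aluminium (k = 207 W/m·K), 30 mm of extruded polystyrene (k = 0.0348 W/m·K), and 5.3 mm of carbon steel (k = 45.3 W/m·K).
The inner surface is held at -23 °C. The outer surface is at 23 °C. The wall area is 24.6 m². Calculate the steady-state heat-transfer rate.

Q ≈ 1310 W

Thermal resistances in series:
R_aluminium = L/(kA) = 0.0052/(207×24.6) = 1.021×10^-6 K/W
R_extruded polystyrene = L/(kA) = 0.03/(0.0348×24.6) = 0.03504 K/W
R_carbon steel = L/(kA) = 0.0053/(45.3×24.6) = 4.756×10^-6 K/W
R_total = 0.03505 K/W
Q = ΔT / R_total = 46 / 0.03505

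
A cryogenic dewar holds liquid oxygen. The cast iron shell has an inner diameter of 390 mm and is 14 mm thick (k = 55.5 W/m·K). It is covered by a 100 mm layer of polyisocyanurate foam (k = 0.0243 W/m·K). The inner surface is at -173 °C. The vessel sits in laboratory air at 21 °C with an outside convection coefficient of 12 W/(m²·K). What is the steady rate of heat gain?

Each spherical layer contributes R = (1/r_i − 1/r_o)/(4πk):
R_cast iron shell = (1/0.195 − 1/0.209)/(4π×55.5) = 4.925×10^-4 K/W
R_polyisocyanurate foam = (1/0.209 − 1/0.309)/(4π×0.0243) = 5.071 K/W
R_outer film = 1/(h·4πr_o²) = 1/(12×4π×0.309²) = 0.06945 K/W
R_total = 5.141 K/W
Q = ΔT/R_total = 194/5.141

Q ≈ 37.7 W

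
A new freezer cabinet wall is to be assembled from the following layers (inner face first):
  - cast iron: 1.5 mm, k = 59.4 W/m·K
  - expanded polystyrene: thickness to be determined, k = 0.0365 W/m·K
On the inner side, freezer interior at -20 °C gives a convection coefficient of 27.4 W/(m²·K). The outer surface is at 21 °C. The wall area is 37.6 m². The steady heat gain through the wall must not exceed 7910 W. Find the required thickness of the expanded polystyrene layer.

L ≈ 5.78 mm

Model the wall as resistances in series:
R_inner film = 1/(h_i·A) = 1/(27.4×37.6) = 9.706×10^-4 K/W
R_cast iron = L/(kA) = 0.0015/(59.4×37.6) = 6.716×10^-7 K/W
Sum of the known resistances R_other = 9.713×10^-4 K/W
Required total resistance R_tot = ΔT/Q_allow = 41/7910 = 0.005183 K/W
R_expanded polystyrene = R_tot − R_other = 0.004212 K/W
L = R·k·A = 0.004212×0.0365×37.6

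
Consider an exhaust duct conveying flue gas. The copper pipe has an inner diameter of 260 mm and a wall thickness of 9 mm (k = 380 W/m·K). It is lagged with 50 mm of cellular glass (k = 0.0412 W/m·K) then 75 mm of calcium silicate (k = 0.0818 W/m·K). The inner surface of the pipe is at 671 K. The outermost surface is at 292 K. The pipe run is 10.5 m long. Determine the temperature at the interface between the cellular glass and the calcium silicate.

Treating each annulus and film as a series resistance:
R_copper pipe wall = ln(139/130)/(2π×380×10.5) = 2.67×10^-6 K/W
R_cellular glass = ln(189/139)/(2π×0.0412×10.5) = 0.113 K/W
R_calcium silicate = ln(264/189)/(2π×0.0818×10.5) = 0.06193 K/W
R_total = 0.175 K/W
Q = ΔT/R_total = 379/0.175
Q = 2170 W
T_interface = T_inner − Q·ΣR(inner→interface) = 671 − 2170×0.113

T ≈ 426 K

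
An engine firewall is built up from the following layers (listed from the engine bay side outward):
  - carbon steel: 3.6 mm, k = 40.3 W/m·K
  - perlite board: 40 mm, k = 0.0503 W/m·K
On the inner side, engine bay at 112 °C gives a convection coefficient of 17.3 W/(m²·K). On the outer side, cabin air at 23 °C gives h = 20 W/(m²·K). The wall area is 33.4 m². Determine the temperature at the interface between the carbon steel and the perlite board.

T ≈ 106 °C

Series thermal resistances:
R_inner film = 1/(h_i·A) = 1/(17.3×33.4) = 0.001731 K/W
R_carbon steel = L/(kA) = 0.0036/(40.3×33.4) = 2.675×10^-6 K/W
R_perlite board = L/(kA) = 0.04/(0.0503×33.4) = 0.02381 K/W
R_outer film = 1/(h_o·A) = 1/(20×33.4) = 0.001497 K/W
R_total = 0.02704 K/W;  Q = ΔT/R_total = 89/0.02704 = 3291 W
T_interface = T_inner − Q·ΣR(inner→interface) = 112 − 3290×0.001733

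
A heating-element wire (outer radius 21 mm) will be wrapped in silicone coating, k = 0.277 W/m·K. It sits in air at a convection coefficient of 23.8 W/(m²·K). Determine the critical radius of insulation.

r_cr ≈ 11.6 mm

For a cylinder r_cr = k/h = 0.277/23.8
r_cr = 11.6 mm; since the bare radius (21 mm) is above r_cr, any added insulation will reduce heat loss.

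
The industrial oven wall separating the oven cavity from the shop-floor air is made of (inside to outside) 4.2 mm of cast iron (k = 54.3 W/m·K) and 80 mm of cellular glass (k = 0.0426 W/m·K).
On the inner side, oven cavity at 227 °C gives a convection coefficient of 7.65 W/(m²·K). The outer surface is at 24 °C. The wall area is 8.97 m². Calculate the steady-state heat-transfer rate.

Q ≈ 906 W

Model the wall as resistances in series:
R_inner film = 1/(h_i·A) = 1/(7.65×8.97) = 0.01457 K/W
R_cast iron = L/(kA) = 0.0042/(54.3×8.97) = 8.623×10^-6 K/W
R_cellular glass = L/(kA) = 0.08/(0.0426×8.97) = 0.2094 K/W
R_total = 0.2239 K/W
Q = ΔT / R_total = 203 / 0.2239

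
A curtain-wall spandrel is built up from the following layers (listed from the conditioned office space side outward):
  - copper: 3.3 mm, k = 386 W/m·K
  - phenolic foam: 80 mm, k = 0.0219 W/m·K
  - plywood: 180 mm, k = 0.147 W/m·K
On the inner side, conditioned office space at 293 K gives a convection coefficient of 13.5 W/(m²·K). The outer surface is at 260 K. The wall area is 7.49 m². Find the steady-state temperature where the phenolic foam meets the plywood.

T ≈ 268 K

Treating each layer as a thermal resistance in series:
R_inner film = 1/(h_i·A) = 1/(13.5×7.49) = 0.00989 K/W
R_copper = L/(kA) = 0.0033/(386×7.49) = 1.141×10^-6 K/W
R_phenolic foam = L/(kA) = 0.08/(0.0219×7.49) = 0.4877 K/W
R_plywood = L/(kA) = 0.18/(0.147×7.49) = 0.1635 K/W
R_total = 0.6611 K/W;  Q = ΔT/R_total = 33/0.6611 = 49.92 W
T_interface = T_inner − Q·ΣR(inner→interface) = 293 − 49.9×0.4976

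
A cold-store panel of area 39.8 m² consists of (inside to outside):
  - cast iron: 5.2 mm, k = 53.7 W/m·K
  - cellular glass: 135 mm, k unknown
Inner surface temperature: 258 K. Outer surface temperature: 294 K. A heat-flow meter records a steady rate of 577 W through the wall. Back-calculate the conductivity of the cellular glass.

Series thermal resistances:
R_cast iron = L/(kA) = 0.0052/(53.7×39.8) = 2.433×10^-6 K/W
Sum of known resistances R_other = 2.433×10^-6 K/W
Total R = ΔT/Q = 36/577 = 0.06239 K/W
R_cellular glass = R_total − R_other = 0.06239 K/W
k = L/(R·A) = 0.135/(0.06239×39.8)

k ≈ 0.0544 W/(m·K)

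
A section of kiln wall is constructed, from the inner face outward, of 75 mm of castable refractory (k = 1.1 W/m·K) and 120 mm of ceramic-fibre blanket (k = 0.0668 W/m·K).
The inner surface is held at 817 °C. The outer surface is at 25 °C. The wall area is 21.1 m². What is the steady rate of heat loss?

Q ≈ 8960 W

Model the wall as resistances in series:
R_castable refractory = L/(kA) = 0.075/(1.1×21.1) = 0.003231 K/W
R_ceramic-fibre blanket = L/(kA) = 0.12/(0.0668×21.1) = 0.08514 K/W
R_total = 0.08837 K/W
Q = ΔT / R_total = 792 / 0.08837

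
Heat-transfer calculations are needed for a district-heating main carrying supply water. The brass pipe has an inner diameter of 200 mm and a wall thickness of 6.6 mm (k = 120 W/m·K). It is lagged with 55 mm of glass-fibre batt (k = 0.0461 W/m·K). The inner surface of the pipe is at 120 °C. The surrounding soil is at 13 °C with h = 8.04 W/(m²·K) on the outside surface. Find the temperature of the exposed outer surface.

Radial resistances (cylindrical: R_cond = ln(r_o/r_i)/(2πkL), R_conv = 1/(h·2πrL)):
R_brass pipe wall = ln(106.6/100)/(2π×120×1) = 8.477×10^-5 K/W
R_glass-fibre batt = ln(161.6/106.6)/(2π×0.0461×1) = 1.436 K/W
R_outer film = 1/(h_o·2πr_oL) = 1/(8.04×2π×0.1616×1) = 0.1225 K/W
R_total = 1.559 K/W
Q = ΔT/R_total = 107/1.559
Q = 68.6 W/m
T_interface = T_inner − Q·ΣR(inner→interface) = 120 − 68.6×1.436

T ≈ 21.4 °C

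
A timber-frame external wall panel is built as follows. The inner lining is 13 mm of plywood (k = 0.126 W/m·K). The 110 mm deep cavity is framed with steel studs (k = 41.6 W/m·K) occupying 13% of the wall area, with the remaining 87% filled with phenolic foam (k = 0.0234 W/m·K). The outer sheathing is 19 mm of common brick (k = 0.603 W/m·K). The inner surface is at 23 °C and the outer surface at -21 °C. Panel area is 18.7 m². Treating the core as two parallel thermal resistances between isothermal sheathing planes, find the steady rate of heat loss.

Sheathing layers in series; stud and cavity paths in parallel between them.
R_inner = 0.013/(0.126×18.7) = 0.005517 K/W
R_stud  = 0.11/(41.6×0.13×18.7) = 0.001088 K/W
R_cav   = 0.11/(0.0234×0.87×18.7) = 0.2889 K/W
1/R_core = 1/R_stud + 1/R_cav → R_core = 0.001084 K/W
R_outer = 0.019/(0.603×18.7) = 0.001685 K/W
R_total = 0.008286 K/W
Q = ΔT/R_total = 44/0.008286

Q ≈ 5310 W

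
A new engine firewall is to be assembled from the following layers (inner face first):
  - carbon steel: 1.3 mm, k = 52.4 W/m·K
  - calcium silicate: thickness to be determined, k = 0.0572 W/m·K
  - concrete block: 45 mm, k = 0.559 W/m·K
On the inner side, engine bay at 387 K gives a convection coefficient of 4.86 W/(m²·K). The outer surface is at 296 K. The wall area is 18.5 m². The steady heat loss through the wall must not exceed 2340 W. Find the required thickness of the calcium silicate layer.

L ≈ 24.8 mm

Treating each layer as a thermal resistance in series:
R_inner film = 1/(h_i·A) = 1/(4.86×18.5) = 0.01112 K/W
R_carbon steel = L/(kA) = 0.0013/(52.4×18.5) = 1.341×10^-6 K/W
R_concrete block = L/(kA) = 0.045/(0.559×18.5) = 0.004351 K/W
Sum of the known resistances R_other = 0.01547 K/W
Required total resistance R_tot = ΔT/Q_allow = 91/2340 = 0.03889 K/W
R_calcium silicate = R_tot − R_other = 0.02341 K/W
L = R·k·A = 0.02341×0.0572×18.5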